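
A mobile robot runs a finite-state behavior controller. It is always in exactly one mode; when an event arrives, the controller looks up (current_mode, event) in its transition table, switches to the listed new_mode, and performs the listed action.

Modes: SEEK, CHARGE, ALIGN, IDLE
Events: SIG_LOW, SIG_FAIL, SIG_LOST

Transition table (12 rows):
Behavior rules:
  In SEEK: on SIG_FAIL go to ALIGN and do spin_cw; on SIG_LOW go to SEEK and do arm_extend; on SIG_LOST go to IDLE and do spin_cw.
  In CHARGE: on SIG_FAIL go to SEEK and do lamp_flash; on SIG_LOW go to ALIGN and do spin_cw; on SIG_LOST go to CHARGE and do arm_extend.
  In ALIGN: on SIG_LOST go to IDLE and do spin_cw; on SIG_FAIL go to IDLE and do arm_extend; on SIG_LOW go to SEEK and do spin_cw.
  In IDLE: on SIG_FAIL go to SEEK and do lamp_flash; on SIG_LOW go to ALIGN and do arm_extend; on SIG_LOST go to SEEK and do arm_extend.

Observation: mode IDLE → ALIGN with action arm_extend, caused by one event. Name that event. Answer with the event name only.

try SIG_LOW: (IDLE, SIG_LOW) → (ALIGN, arm_extend)  ← matches
try SIG_FAIL: (IDLE, SIG_FAIL) → (SEEK, lamp_flash)
try SIG_LOST: (IDLE, SIG_LOST) → (SEEK, arm_extend)

SIG_LOW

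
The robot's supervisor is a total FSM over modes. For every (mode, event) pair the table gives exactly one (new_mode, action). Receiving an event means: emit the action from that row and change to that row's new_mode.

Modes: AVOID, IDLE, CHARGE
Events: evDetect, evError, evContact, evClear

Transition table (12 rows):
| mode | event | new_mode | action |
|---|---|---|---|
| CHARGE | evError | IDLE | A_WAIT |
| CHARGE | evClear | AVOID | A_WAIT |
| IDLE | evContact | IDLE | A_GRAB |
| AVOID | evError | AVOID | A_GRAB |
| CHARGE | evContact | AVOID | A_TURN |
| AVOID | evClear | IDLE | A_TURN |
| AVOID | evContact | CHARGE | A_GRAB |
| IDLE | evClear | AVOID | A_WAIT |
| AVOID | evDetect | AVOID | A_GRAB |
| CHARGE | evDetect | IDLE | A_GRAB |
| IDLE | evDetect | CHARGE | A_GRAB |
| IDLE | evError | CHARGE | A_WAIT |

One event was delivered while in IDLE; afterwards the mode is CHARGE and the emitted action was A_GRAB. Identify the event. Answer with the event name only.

evDetect

try evDetect: (IDLE, evDetect) → (CHARGE, A_GRAB)  ← matches
try evError: (IDLE, evError) → (CHARGE, A_WAIT)
try evContact: (IDLE, evContact) → (IDLE, A_GRAB)
try evClear: (IDLE, evClear) → (AVOID, A_WAIT)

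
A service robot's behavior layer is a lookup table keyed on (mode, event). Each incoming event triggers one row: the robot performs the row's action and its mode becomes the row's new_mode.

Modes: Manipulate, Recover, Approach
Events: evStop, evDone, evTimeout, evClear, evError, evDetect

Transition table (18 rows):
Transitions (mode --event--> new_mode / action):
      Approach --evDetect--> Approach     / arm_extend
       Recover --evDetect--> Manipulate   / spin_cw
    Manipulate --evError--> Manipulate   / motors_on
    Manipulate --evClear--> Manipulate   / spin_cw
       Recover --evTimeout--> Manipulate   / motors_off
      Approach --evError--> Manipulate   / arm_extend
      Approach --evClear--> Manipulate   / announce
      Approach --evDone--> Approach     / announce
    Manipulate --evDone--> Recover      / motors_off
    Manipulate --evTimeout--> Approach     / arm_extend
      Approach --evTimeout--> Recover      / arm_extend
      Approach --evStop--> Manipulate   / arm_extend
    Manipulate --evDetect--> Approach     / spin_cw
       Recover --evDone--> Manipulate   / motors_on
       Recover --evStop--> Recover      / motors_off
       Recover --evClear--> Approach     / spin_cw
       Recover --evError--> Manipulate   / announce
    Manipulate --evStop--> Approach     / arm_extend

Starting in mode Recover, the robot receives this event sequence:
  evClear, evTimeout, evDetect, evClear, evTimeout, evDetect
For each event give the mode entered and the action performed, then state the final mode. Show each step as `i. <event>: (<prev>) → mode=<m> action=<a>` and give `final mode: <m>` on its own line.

final mode: Approach

1. evClear: (Recover) → mode=Approach action=spin_cw
2. evTimeout: (Approach) → mode=Recover action=arm_extend
3. evDetect: (Recover) → mode=Manipulate action=spin_cw
4. evClear: (Manipulate) → mode=Manipulate action=spin_cw
5. evTimeout: (Manipulate) → mode=Approach action=arm_extend
6. evDetect: (Approach) → mode=Approach action=arm_extend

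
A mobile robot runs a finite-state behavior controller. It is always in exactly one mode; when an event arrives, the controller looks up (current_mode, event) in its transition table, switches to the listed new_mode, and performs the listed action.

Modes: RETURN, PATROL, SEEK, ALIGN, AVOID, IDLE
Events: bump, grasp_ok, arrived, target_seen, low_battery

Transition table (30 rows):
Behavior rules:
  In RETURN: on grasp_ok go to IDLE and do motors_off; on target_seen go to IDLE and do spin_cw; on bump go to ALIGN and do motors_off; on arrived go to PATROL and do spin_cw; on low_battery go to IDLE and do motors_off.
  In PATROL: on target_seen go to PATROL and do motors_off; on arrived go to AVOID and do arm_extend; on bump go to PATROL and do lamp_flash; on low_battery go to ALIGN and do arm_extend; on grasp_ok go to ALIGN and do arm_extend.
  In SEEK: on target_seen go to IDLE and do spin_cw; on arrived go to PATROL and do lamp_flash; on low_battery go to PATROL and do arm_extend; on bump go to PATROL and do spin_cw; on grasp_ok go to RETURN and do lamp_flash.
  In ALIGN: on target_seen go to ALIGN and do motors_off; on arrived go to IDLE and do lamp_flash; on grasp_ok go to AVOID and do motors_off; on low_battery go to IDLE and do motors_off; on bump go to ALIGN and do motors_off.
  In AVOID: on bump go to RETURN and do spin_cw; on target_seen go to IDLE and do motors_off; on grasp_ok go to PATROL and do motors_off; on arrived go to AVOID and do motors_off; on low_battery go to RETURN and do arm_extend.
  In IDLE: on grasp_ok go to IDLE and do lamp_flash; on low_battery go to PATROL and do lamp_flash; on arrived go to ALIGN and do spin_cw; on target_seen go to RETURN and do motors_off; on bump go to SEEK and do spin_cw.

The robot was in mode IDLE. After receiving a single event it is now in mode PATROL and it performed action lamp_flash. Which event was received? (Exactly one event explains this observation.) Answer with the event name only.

low_battery

try bump: (IDLE, bump) → (SEEK, spin_cw)
try grasp_ok: (IDLE, grasp_ok) → (IDLE, lamp_flash)
try arrived: (IDLE, arrived) → (ALIGN, spin_cw)
try target_seen: (IDLE, target_seen) → (RETURN, motors_off)
try low_battery: (IDLE, low_battery) → (PATROL, lamp_flash)  ← matches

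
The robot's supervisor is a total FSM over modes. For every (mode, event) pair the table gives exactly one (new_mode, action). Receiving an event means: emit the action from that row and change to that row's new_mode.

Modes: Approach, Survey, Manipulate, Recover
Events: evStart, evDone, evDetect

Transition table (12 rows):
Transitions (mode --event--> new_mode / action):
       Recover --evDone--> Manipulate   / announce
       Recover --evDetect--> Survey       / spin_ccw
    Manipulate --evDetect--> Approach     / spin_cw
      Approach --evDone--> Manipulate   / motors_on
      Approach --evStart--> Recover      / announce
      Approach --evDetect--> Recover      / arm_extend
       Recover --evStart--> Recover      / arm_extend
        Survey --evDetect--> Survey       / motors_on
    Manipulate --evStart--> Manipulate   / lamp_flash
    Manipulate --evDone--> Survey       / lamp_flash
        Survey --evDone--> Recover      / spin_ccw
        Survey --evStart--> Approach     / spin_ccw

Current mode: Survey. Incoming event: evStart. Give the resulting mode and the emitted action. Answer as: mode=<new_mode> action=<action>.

mode=Approach action=spin_ccw

current mode = Survey; filter table to that mode:
  (Survey, evDetect) → (Survey, motors_on)
  (Survey, evDone) → (Recover, spin_ccw)
  (Survey, evStart) → (Approach, spin_ccw)  ← event matches
event = evStart selects (Approach, spin_ccw)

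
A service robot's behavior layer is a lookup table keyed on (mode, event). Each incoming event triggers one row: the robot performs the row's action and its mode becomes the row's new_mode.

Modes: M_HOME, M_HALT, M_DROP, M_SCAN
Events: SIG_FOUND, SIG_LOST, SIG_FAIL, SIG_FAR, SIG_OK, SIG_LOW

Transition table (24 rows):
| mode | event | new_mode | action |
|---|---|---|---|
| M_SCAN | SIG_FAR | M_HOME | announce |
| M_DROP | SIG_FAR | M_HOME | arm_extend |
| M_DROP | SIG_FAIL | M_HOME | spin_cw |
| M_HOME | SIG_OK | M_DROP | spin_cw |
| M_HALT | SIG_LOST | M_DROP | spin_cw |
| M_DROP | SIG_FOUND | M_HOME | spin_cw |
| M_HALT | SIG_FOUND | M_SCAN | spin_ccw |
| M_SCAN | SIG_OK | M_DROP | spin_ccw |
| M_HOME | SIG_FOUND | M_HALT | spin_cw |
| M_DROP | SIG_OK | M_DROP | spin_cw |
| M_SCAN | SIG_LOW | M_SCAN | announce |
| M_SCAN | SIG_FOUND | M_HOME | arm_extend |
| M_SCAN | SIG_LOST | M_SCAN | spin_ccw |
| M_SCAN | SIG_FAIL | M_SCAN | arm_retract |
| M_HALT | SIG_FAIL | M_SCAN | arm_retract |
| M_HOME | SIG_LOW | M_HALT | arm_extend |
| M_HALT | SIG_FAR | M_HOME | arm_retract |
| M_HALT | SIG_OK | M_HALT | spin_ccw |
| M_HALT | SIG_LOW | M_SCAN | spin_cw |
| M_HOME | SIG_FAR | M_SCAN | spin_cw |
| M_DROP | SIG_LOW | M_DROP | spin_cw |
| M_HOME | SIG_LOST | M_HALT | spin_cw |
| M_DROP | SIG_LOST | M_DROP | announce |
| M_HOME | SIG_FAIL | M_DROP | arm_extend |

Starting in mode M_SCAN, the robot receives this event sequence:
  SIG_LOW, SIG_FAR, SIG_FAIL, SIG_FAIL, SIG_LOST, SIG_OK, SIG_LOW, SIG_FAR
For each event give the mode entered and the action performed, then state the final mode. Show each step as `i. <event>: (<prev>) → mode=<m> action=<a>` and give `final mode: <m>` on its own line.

final mode: M_HOME

1. SIG_LOW: (M_SCAN) → mode=M_SCAN action=announce
2. SIG_FAR: (M_SCAN) → mode=M_HOME action=announce
3. SIG_FAIL: (M_HOME) → mode=M_DROP action=arm_extend
4. SIG_FAIL: (M_DROP) → mode=M_HOME action=spin_cw
5. SIG_LOST: (M_HOME) → mode=M_HALT action=spin_cw
6. SIG_OK: (M_HALT) → mode=M_HALT action=spin_ccw
7. SIG_LOW: (M_HALT) → mode=M_SCAN action=spin_cw
8. SIG_FAR: (M_SCAN) → mode=M_HOME action=announce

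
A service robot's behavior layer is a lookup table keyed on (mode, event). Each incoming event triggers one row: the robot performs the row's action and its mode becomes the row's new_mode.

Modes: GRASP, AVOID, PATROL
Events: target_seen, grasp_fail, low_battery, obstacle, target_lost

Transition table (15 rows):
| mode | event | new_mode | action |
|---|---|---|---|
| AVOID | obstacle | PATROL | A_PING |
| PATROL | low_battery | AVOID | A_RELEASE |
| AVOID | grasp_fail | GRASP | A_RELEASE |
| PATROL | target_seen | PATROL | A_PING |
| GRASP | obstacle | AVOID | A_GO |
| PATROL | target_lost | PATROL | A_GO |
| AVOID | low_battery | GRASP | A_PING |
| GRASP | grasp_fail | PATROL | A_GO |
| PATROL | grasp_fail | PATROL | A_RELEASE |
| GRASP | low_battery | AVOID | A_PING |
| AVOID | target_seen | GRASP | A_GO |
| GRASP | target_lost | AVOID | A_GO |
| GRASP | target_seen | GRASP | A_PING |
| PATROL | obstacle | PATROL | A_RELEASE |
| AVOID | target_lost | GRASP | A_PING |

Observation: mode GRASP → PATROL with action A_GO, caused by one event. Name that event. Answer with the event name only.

try target_seen: (GRASP, target_seen) → (GRASP, A_PING)
try grasp_fail: (GRASP, grasp_fail) → (PATROL, A_GO)  ← matches
try low_battery: (GRASP, low_battery) → (AVOID, A_PING)
try obstacle: (GRASP, obstacle) → (AVOID, A_GO)
try target_lost: (GRASP, target_lost) → (AVOID, A_GO)

grasp_fail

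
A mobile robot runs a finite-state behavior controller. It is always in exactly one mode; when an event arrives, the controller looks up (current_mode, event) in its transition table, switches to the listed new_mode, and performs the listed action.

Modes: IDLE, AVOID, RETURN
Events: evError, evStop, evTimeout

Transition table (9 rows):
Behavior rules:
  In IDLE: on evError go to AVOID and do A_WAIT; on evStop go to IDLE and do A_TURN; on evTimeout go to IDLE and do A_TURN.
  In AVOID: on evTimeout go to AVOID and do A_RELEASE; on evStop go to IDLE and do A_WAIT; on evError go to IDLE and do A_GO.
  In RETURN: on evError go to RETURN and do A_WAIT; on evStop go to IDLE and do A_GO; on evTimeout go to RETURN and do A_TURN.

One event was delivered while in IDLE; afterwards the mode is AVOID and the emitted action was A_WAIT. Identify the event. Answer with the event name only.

try evError: (IDLE, evError) → (AVOID, A_WAIT)  ← matches
try evStop: (IDLE, evStop) → (IDLE, A_TURN)
try evTimeout: (IDLE, evTimeout) → (IDLE, A_TURN)

evError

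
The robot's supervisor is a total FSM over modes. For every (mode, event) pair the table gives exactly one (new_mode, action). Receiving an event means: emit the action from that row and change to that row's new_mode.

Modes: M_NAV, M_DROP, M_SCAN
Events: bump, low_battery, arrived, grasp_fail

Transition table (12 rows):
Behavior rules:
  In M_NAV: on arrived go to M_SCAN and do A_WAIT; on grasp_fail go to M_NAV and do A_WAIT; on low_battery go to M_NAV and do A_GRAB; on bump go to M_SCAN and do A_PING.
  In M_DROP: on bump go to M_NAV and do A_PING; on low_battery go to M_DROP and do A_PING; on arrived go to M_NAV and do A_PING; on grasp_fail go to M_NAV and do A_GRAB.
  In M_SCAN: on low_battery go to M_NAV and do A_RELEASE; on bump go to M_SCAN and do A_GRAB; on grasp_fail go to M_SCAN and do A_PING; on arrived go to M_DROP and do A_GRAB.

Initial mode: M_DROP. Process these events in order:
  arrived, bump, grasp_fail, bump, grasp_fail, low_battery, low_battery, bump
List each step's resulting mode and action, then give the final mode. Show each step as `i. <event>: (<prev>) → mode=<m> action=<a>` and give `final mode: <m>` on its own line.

final mode: M_SCAN

1. arrived: (M_DROP) → mode=M_NAV action=A_PING
2. bump: (M_NAV) → mode=M_SCAN action=A_PING
3. grasp_fail: (M_SCAN) → mode=M_SCAN action=A_PING
4. bump: (M_SCAN) → mode=M_SCAN action=A_GRAB
5. grasp_fail: (M_SCAN) → mode=M_SCAN action=A_PING
6. low_battery: (M_SCAN) → mode=M_NAV action=A_RELEASE
7. low_battery: (M_NAV) → mode=M_NAV action=A_GRAB
8. bump: (M_NAV) → mode=M_SCAN action=A_PING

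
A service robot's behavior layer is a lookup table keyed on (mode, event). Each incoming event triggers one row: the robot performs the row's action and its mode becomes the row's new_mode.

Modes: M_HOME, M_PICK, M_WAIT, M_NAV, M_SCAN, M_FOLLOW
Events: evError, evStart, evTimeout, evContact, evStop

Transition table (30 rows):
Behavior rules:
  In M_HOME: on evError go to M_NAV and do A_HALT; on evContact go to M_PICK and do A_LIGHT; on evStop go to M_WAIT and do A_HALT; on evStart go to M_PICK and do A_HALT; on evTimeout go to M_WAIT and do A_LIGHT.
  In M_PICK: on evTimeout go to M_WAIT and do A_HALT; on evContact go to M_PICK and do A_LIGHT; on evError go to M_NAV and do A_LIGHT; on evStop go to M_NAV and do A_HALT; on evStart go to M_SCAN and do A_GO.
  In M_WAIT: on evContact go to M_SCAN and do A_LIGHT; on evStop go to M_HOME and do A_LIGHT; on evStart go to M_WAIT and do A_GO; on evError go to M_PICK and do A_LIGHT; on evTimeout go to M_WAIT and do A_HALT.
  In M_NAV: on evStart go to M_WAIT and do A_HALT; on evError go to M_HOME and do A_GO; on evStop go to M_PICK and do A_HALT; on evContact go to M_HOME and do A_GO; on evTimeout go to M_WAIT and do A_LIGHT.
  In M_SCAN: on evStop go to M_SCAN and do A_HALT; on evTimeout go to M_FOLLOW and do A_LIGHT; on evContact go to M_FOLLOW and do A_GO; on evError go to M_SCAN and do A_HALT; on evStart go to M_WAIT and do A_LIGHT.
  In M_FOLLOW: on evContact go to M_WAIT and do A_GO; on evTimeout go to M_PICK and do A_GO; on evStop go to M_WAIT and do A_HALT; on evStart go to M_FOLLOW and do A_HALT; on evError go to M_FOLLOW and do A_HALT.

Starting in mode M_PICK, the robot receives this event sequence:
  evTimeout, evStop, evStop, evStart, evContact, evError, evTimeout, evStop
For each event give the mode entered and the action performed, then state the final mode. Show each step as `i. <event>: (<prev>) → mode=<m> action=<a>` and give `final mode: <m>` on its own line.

final mode: M_WAIT

1. evTimeout: (M_PICK) → mode=M_WAIT action=A_HALT
2. evStop: (M_WAIT) → mode=M_HOME action=A_LIGHT
3. evStop: (M_HOME) → mode=M_WAIT action=A_HALT
4. evStart: (M_WAIT) → mode=M_WAIT action=A_GO
5. evContact: (M_WAIT) → mode=M_SCAN action=A_LIGHT
6. evError: (M_SCAN) → mode=M_SCAN action=A_HALT
7. evTimeout: (M_SCAN) → mode=M_FOLLOW action=A_LIGHT
8. evStop: (M_FOLLOW) → mode=M_WAIT action=A_HALT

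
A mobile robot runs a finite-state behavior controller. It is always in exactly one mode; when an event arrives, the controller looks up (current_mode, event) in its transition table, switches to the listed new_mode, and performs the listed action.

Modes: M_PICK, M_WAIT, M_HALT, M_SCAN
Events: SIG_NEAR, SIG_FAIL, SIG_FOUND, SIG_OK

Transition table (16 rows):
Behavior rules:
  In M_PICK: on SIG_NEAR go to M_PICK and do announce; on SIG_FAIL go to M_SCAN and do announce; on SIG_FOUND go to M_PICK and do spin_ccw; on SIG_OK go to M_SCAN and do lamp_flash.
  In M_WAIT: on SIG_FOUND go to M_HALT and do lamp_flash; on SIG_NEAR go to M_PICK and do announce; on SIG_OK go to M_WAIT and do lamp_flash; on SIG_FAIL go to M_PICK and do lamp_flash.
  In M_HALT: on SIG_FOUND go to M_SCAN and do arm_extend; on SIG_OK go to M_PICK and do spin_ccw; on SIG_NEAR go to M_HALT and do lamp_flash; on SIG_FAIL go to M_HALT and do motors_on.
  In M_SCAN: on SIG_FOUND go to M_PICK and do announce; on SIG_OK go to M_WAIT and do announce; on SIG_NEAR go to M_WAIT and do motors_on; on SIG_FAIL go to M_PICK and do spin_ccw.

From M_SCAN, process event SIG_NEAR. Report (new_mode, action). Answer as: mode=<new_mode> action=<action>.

mode=M_WAIT action=motors_on

current mode = M_SCAN; filter table to that mode:
  (M_SCAN, SIG_FOUND) → (M_PICK, announce)
  (M_SCAN, SIG_OK) → (M_WAIT, announce)
  (M_SCAN, SIG_NEAR) → (M_WAIT, motors_on)  ← event matches
  (M_SCAN, SIG_FAIL) → (M_PICK, spin_ccw)
event = SIG_NEAR selects (M_WAIT, motors_on)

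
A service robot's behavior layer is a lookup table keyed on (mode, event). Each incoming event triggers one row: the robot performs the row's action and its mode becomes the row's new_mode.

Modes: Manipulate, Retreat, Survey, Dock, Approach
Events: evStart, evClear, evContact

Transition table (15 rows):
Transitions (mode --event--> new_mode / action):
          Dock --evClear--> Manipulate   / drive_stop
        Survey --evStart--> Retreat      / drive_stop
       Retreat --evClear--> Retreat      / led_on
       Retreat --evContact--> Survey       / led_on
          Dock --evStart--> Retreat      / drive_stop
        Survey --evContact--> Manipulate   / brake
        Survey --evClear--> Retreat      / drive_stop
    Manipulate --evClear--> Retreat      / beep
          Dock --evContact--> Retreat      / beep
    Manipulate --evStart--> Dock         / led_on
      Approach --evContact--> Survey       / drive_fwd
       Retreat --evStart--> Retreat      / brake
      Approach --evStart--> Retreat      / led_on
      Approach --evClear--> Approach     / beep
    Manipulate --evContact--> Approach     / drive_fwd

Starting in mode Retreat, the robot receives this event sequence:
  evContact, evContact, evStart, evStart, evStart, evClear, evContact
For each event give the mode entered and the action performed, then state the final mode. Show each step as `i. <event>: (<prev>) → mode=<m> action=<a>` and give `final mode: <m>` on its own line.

final mode: Survey

1. evContact: (Retreat) → mode=Survey action=led_on
2. evContact: (Survey) → mode=Manipulate action=brake
3. evStart: (Manipulate) → mode=Dock action=led_on
4. evStart: (Dock) → mode=Retreat action=drive_stop
5. evStart: (Retreat) → mode=Retreat action=brake
6. evClear: (Retreat) → mode=Retreat action=led_on
7. evContact: (Retreat) → mode=Survey action=led_on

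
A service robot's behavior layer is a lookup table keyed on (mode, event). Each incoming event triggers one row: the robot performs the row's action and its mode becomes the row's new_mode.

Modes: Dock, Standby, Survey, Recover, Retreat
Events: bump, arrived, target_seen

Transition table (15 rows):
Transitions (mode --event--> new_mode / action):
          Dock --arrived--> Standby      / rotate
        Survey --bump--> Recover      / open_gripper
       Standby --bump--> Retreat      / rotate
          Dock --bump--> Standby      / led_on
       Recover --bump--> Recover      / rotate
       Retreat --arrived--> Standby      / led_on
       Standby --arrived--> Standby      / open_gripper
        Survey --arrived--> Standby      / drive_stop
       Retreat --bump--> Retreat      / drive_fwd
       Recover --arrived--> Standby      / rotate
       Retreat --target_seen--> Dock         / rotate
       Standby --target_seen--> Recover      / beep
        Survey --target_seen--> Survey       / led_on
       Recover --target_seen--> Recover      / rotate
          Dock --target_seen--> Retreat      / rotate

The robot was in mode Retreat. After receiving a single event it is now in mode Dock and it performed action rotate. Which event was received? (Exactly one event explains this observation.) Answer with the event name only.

target_seen

try bump: (Retreat, bump) → (Retreat, drive_fwd)
try arrived: (Retreat, arrived) → (Standby, led_on)
try target_seen: (Retreat, target_seen) → (Dock, rotate)  ← matches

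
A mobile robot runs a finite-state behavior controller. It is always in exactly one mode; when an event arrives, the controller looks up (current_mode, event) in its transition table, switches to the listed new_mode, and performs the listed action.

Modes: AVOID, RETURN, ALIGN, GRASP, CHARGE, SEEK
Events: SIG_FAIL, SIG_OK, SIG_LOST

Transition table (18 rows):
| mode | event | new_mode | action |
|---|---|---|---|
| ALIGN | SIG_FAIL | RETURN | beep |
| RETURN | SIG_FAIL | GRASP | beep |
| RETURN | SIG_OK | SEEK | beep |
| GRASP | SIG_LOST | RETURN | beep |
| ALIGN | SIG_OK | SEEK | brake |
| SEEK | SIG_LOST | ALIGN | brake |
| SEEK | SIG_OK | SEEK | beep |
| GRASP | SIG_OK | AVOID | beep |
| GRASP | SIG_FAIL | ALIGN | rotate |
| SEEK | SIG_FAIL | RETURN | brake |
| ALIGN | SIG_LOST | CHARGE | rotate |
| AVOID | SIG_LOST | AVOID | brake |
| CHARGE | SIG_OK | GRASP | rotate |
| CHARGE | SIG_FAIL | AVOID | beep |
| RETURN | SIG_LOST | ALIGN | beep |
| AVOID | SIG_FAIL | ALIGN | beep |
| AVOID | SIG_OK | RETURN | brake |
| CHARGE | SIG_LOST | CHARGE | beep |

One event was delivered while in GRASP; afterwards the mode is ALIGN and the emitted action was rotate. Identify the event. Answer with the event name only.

SIG_FAIL

try SIG_FAIL: (GRASP, SIG_FAIL) → (ALIGN, rotate)  ← matches
try SIG_OK: (GRASP, SIG_OK) → (AVOID, beep)
try SIG_LOST: (GRASP, SIG_LOST) → (RETURN, beep)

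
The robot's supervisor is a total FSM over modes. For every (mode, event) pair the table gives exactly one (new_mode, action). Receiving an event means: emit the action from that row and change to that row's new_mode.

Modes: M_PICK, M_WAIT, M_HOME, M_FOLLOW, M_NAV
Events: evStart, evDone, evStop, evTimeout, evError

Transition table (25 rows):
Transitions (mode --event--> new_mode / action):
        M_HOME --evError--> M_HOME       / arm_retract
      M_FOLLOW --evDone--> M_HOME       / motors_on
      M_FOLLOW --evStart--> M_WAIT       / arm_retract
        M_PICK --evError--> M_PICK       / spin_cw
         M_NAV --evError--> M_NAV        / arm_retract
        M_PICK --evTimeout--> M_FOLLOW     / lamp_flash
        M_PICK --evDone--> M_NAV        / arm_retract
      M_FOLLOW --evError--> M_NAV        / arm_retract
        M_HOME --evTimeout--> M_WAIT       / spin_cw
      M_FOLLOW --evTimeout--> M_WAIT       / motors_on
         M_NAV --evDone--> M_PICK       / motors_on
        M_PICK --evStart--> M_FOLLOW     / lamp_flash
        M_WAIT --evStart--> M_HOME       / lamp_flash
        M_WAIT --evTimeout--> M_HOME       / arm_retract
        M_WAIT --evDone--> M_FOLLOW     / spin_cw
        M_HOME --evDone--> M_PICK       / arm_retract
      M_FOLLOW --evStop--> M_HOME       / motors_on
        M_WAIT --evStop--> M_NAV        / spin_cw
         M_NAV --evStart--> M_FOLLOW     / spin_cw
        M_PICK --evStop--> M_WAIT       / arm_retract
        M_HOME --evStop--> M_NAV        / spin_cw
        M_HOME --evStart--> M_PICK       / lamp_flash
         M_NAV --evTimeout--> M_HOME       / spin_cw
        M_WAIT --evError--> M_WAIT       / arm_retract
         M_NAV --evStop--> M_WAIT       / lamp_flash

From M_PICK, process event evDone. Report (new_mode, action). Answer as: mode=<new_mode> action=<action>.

mode=M_NAV action=arm_retract

current mode = M_PICK; filter table to that mode:
  (M_PICK, evError) → (M_PICK, spin_cw)
  (M_PICK, evTimeout) → (M_FOLLOW, lamp_flash)
  (M_PICK, evDone) → (M_NAV, arm_retract)  ← event matches
  (M_PICK, evStart) → (M_FOLLOW, lamp_flash)
  (M_PICK, evStop) → (M_WAIT, arm_retract)
event = evDone selects (M_NAV, arm_retract)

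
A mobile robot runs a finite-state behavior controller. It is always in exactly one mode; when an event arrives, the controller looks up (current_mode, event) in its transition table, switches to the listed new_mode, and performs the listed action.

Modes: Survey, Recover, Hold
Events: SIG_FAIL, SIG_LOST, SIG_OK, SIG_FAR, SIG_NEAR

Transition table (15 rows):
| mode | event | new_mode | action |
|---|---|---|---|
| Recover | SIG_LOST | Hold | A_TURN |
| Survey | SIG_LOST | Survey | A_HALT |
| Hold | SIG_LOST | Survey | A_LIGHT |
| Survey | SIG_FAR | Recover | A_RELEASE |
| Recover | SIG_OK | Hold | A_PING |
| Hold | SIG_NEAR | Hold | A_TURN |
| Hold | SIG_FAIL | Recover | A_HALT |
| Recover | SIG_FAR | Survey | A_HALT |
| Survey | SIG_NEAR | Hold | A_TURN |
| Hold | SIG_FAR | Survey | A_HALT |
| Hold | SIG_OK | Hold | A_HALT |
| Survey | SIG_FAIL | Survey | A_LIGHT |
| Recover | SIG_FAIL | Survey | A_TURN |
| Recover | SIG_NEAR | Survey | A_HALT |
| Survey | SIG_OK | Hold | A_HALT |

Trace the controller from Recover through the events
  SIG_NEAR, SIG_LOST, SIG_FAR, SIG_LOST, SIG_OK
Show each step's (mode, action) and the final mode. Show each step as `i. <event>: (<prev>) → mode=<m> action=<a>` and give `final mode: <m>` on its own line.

final mode: Hold

1. SIG_NEAR: (Recover) → mode=Survey action=A_HALT
2. SIG_LOST: (Survey) → mode=Survey action=A_HALT
3. SIG_FAR: (Survey) → mode=Recover action=A_RELEASE
4. SIG_LOST: (Recover) → mode=Hold action=A_TURN
5. SIG_OK: (Hold) → mode=Hold action=A_HALT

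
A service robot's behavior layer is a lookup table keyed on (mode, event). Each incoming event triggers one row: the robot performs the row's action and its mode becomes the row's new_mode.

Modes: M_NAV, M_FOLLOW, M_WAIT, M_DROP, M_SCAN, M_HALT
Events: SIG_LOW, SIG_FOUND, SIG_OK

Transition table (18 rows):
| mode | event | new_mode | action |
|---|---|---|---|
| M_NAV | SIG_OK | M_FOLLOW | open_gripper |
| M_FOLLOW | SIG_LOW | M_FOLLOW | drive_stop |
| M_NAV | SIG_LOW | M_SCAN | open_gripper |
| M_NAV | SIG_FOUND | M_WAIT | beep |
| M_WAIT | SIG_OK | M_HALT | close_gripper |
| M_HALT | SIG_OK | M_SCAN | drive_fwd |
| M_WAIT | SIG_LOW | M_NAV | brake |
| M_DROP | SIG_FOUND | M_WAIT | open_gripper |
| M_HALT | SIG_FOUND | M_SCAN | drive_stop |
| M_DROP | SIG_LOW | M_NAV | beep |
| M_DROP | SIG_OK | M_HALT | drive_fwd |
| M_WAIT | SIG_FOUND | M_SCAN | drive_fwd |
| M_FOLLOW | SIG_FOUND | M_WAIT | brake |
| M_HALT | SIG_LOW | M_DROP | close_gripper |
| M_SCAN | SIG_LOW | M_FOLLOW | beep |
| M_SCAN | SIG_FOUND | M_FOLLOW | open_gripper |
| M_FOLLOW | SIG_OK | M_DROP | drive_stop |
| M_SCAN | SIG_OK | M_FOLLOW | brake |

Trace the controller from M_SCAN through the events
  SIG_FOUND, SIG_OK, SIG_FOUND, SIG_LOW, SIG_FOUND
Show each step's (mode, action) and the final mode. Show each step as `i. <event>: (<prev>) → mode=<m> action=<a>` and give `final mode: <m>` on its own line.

1. SIG_FOUND: (M_SCAN) → mode=M_FOLLOW action=open_gripper
2. SIG_OK: (M_FOLLOW) → mode=M_DROP action=drive_stop
3. SIG_FOUND: (M_DROP) → mode=M_WAIT action=open_gripper
4. SIG_LOW: (M_WAIT) → mode=M_NAV action=brake
5. SIG_FOUND: (M_NAV) → mode=M_WAIT action=beep

final mode: M_WAIT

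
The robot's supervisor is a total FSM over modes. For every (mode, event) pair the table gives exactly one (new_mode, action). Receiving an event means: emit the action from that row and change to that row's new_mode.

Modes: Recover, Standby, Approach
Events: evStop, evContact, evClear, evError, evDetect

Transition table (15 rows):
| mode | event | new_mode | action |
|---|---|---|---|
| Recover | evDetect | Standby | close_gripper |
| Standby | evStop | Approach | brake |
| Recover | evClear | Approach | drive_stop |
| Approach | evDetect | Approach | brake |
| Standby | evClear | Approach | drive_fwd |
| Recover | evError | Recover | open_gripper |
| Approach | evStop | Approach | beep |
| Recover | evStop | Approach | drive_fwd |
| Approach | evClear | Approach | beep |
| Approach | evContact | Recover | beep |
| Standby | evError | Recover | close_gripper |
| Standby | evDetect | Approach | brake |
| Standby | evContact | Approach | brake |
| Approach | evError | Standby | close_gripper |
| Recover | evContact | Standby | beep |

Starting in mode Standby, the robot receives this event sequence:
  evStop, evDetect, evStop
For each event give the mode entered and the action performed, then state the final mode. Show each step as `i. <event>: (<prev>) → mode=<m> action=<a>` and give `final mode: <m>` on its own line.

1. evStop: (Standby) → mode=Approach action=brake
2. evDetect: (Approach) → mode=Approach action=brake
3. evStop: (Approach) → mode=Approach action=beep

final mode: Approach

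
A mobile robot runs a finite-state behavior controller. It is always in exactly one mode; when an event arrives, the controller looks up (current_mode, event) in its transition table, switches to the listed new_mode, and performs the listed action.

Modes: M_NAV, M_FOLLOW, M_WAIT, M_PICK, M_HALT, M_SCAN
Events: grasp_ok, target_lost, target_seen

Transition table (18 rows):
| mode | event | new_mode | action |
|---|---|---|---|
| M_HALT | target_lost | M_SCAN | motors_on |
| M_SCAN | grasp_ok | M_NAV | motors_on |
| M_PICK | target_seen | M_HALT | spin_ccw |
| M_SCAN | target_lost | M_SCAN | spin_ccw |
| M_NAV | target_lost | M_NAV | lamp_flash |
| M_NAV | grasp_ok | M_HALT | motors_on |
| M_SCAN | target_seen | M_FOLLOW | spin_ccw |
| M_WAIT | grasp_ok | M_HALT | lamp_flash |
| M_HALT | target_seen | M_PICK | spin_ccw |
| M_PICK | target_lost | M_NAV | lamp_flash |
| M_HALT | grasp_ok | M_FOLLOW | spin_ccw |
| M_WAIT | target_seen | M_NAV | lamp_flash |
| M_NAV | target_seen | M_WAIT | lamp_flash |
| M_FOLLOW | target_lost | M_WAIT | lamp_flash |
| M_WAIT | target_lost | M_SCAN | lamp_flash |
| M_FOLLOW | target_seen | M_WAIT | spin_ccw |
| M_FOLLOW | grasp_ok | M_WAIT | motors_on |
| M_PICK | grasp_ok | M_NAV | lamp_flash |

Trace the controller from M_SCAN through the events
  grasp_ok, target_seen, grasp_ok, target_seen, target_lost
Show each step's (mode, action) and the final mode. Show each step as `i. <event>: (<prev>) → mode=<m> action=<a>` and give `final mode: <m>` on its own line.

1. grasp_ok: (M_SCAN) → mode=M_NAV action=motors_on
2. target_seen: (M_NAV) → mode=M_WAIT action=lamp_flash
3. grasp_ok: (M_WAIT) → mode=M_HALT action=lamp_flash
4. target_seen: (M_HALT) → mode=M_PICK action=spin_ccw
5. target_lost: (M_PICK) → mode=M_NAV action=lamp_flash

final mode: M_NAV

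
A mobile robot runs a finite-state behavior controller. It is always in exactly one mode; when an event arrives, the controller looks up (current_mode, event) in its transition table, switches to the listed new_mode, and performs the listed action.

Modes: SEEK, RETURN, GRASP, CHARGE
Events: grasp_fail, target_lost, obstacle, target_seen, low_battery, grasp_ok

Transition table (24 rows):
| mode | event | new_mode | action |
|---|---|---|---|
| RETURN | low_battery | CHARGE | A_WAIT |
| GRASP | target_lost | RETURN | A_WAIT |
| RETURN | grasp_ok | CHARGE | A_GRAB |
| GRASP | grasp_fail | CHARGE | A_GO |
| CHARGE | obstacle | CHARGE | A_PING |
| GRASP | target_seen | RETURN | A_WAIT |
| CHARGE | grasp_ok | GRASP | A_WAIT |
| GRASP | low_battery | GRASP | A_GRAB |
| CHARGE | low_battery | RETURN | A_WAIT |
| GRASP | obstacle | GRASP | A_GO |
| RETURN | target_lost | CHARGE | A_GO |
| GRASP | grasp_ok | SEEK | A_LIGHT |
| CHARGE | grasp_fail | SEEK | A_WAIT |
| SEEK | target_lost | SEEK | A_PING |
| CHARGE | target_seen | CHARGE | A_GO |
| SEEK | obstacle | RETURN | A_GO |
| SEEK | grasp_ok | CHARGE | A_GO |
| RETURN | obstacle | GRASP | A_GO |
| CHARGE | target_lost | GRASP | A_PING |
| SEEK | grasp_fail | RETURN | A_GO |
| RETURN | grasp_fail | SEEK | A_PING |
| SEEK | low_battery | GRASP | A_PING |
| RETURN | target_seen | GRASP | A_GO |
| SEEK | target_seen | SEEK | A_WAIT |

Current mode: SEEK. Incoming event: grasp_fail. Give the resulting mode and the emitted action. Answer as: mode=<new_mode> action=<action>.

mode=RETURN action=A_GO

current mode = SEEK; filter table to that mode:
  (SEEK, target_lost) → (SEEK, A_PING)
  (SEEK, obstacle) → (RETURN, A_GO)
  (SEEK, grasp_ok) → (CHARGE, A_GO)
  (SEEK, grasp_fail) → (RETURN, A_GO)  ← event matches
  (SEEK, low_battery) → (GRASP, A_PING)
  (SEEK, target_seen) → (SEEK, A_WAIT)
event = grasp_fail selects (RETURN, A_GO)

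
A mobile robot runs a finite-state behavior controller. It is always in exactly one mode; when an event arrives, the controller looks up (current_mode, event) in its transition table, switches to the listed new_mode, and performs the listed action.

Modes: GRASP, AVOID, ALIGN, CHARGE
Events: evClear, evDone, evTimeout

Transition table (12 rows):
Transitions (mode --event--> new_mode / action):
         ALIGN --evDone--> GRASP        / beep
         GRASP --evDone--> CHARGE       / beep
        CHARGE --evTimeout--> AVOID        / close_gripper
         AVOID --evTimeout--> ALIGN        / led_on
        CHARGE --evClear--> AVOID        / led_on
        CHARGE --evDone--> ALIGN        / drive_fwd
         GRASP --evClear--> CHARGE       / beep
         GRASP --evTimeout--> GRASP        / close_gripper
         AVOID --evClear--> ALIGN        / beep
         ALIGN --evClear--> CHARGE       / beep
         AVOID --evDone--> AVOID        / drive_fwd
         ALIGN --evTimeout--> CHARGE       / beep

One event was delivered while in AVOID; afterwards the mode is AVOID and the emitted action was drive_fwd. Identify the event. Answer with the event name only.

try evClear: (AVOID, evClear) → (ALIGN, beep)
try evDone: (AVOID, evDone) → (AVOID, drive_fwd)  ← matches
try evTimeout: (AVOID, evTimeout) → (ALIGN, led_on)

evDone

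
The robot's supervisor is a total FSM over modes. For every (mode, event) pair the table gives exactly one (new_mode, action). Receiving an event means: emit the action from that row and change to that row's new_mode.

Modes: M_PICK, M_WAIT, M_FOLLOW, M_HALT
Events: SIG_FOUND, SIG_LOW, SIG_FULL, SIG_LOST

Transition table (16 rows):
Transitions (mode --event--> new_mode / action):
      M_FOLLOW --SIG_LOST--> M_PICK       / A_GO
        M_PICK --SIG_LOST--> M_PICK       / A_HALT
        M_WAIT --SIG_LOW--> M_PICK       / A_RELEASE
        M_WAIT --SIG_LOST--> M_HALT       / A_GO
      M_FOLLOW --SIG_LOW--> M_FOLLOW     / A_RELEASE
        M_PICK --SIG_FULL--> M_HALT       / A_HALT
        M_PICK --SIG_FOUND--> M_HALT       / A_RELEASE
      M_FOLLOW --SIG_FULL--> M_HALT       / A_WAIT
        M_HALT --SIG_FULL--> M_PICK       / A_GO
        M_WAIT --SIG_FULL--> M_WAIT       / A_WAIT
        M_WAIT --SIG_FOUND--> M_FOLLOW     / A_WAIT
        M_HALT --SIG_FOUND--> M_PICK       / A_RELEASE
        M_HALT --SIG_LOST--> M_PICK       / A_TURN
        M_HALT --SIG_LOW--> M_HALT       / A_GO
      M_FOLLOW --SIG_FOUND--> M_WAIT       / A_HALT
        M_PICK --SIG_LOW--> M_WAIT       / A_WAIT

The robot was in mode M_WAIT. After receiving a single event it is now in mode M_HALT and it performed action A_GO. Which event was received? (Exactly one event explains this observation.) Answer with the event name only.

SIG_LOST

try SIG_FOUND: (M_WAIT, SIG_FOUND) → (M_FOLLOW, A_WAIT)
try SIG_LOW: (M_WAIT, SIG_LOW) → (M_PICK, A_RELEASE)
try SIG_FULL: (M_WAIT, SIG_FULL) → (M_WAIT, A_WAIT)
try SIG_LOST: (M_WAIT, SIG_LOST) → (M_HALT, A_GO)  ← matches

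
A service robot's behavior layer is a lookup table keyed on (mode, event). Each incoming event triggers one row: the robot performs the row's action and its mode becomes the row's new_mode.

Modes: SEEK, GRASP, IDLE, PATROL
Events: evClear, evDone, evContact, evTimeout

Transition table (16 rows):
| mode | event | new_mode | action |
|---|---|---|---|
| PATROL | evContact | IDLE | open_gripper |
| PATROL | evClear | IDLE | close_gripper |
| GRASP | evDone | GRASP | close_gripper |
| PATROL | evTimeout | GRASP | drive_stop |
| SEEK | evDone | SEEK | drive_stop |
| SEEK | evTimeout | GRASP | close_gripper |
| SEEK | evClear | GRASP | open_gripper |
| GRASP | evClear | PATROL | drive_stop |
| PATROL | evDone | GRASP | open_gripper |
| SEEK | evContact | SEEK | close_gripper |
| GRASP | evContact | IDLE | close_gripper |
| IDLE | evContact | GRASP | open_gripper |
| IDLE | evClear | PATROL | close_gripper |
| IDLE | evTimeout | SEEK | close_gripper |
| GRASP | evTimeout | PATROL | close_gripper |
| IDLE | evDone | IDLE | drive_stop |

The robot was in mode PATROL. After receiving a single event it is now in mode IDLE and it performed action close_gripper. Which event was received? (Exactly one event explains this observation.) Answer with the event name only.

evClear

try evClear: (PATROL, evClear) → (IDLE, close_gripper)  ← matches
try evDone: (PATROL, evDone) → (GRASP, open_gripper)
try evContact: (PATROL, evContact) → (IDLE, open_gripper)
try evTimeout: (PATROL, evTimeout) → (GRASP, drive_stop)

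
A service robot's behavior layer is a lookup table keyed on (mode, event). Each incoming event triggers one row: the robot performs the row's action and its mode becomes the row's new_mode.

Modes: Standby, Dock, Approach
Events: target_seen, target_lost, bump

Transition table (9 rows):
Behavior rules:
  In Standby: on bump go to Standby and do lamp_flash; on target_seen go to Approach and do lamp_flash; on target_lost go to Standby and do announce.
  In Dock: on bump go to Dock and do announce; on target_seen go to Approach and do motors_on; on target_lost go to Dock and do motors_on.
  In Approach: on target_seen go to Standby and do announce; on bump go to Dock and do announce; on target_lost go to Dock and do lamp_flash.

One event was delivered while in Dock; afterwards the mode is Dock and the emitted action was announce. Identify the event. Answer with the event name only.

bump

try target_seen: (Dock, target_seen) → (Approach, motors_on)
try target_lost: (Dock, target_lost) → (Dock, motors_on)
try bump: (Dock, bump) → (Dock, announce)  ← matches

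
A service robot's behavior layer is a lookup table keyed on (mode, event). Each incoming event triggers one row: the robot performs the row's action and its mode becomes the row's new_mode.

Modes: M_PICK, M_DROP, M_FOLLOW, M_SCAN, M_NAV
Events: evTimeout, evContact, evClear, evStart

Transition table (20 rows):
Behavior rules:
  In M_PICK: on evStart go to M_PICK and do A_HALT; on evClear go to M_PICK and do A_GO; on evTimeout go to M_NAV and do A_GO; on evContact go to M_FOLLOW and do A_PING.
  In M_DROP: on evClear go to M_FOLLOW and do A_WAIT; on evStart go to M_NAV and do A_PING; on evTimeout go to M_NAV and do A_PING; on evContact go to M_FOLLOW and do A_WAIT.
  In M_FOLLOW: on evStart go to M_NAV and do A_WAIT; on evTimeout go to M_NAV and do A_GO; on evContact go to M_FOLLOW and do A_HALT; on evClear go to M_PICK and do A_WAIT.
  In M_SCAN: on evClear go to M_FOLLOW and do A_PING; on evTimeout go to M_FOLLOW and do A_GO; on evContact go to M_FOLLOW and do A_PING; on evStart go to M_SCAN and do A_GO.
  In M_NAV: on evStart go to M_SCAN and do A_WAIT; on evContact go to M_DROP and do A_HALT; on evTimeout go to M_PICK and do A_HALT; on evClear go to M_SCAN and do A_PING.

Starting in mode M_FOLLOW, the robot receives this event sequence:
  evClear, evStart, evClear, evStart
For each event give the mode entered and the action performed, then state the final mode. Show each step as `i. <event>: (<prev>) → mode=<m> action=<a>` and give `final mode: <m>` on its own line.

1. evClear: (M_FOLLOW) → mode=M_PICK action=A_WAIT
2. evStart: (M_PICK) → mode=M_PICK action=A_HALT
3. evClear: (M_PICK) → mode=M_PICK action=A_GO
4. evStart: (M_PICK) → mode=M_PICK action=A_HALT

final mode: M_PICK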